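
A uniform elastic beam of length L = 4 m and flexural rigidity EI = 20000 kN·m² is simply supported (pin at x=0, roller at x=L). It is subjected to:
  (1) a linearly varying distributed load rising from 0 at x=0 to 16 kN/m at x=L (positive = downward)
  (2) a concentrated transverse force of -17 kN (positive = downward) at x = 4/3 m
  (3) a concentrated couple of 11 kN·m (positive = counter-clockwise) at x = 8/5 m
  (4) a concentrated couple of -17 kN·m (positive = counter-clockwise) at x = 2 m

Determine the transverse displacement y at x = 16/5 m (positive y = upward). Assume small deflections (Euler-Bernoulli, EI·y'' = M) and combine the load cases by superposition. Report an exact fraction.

y(16/5) = -3462763/12656250000 m

Load 1 — triangular load w₀=16 kN/m (0→w₀ over full span):
  y_1 = -w₀x(7L⁴-10L²x²+3x⁴)/(360LEI) = -16·(16/5)·(7·4⁴-10·4²·(16/5)²+3·(16/5)⁴)/(360·4·20000) = -8128/9765625 m
Load 2 — point force P=-17 kN at a=4/3 m (b=L-a=8/3):
  y_2 = -Pa(L-x)(2Lx-a²-x²)/(6LEI)  [x>a] = -(-17)·(4/3)·(4-(16/5))·(2·4·(16/5)-(4/3)²-(16/5)²)/(6·4·20000) = 3247/6328125 m
Load 3 — applied couple M₀=11 kN·m at a=8/5 m (b=L-a=12/5):
  y_3 = (M₀x³/(6L)-M₀(x-a)²/2+C₁x)/EI  [x>a] with C₁=M₀(3b²-L²)/(6L)=44/75 = (11·(16/5)³/(6·4)-11·((16/5)-(8/5))²/2+(44/75)·(16/5))/20000 = 11/78125 m
Load 4 — applied couple M₀=-17 kN·m at a=2 m (b=L-a=2):
  y_4 = (M₀x³/(6L)-M₀(x-a)²/2+C₁x)/EI  [x>a] with C₁=M₀(3b²-L²)/(6L)=17/6 = ((-17)·(16/5)³/(6·4)-(-17)·((16/5)-2)²/2+(17/6)·(16/5))/20000 = -119/1250000 m
Superposition: y = Σ y_i = -3462763/12656250000 m ≈ -0.000274 m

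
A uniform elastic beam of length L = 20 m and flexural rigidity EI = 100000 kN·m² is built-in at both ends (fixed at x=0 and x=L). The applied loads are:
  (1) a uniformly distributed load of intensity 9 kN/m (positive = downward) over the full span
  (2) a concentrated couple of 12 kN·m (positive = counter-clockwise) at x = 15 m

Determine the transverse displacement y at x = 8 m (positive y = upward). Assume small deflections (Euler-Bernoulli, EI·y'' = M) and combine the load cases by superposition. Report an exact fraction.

Load 1 — uniform load w=9 kN/m over full span:
  y_1 = -wx²(L-x)²/(24EI) = -9·8²·(20-8)²/(24·100000) = -108/3125 m
Load 2 — applied couple M₀=12 kN·m at a=15 m (b=L-a=5):
  y_2 = (R_Ax³/6 - M_Ax²/2)/EI  [x≤a] with R_A=27/40, M_A=15/4 = ((27/40)·8³/6 - (15/4)·8²/2)/100000 = -39/62500 m
Superposition: y = Σ y_i = -2199/62500 m ≈ -0.035184 m

y(8) = -2199/62500 m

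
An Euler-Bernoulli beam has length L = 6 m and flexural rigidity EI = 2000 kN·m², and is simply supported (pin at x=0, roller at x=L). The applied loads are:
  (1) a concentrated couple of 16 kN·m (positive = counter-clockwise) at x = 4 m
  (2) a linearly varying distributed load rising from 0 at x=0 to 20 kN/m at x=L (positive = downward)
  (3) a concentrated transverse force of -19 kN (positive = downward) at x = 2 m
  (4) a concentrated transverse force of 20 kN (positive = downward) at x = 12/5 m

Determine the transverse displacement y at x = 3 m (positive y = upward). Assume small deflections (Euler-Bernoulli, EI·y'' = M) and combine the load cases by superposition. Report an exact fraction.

y(3) = -60263/600000 m

Load 1 — applied couple M₀=16 kN·m at a=4 m (b=L-a=2):
  y_1 = (M₀x³/(6L)+C₁x)/EI  [x≤a] with C₁=M₀(3b²-L²)/(6L)=-32/3 = (16·3³/(6·6)+(-32/3)·3)/2000 = -1/100 m
Load 2 — triangular load w₀=20 kN/m (0→w₀ over full span):
  y_2 = -w₀x(7L⁴-10L²x²+3x⁴)/(360LEI) = -20·3·(7·6⁴-10·6²·3²+3·3⁴)/(360·6·2000) = -27/320 m
Load 3 — point force P=-19 kN at a=2 m (b=L-a=4):
  y_3 = -Pa(L-x)(2Lx-a²-x²)/(6LEI)  [x>a] = -(-19)·2·(6-3)·(2·6·3-2²-3²)/(6·6·2000) = 437/12000 m
Load 4 — point force P=20 kN at a=12/5 m (b=L-a=18/5):
  y_4 = -Pa(L-x)(2Lx-a²-x²)/(6LEI)  [x>a] = -20·(12/5)·(6-3)·(2·6·3-(12/5)²-3²)/(6·6·2000) = -531/12500 m
Superposition: y = Σ y_i = -60263/600000 m ≈ -0.100438 m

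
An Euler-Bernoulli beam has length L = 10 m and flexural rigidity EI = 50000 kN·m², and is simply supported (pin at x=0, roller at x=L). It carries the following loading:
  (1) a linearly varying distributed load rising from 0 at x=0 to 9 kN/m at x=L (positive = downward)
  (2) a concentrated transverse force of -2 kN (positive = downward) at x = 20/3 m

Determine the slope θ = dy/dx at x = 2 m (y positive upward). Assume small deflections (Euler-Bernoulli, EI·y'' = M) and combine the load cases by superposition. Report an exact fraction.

θ(2) = -13877/5062500 rad

Load 1 — triangular load w₀=9 kN/m (0→w₀ over full span):
  θ_1 = -w₀(7L⁴-30L²x²+15x⁴)/(360LEI) = -9·(7·10⁴-30·10²·2²+15·2⁴)/(360·10·50000) = -91/31250 rad
Load 2 — point force P=-2 kN at a=20/3 m (b=L-a=10/3):
  θ_2 = -Pb(L²-b²-3x²)/(6LEI)  [x≤a] = -(-2)·(10/3)·(10²-(10/3)²-3·2²)/(6·10·50000) = 173/1012500 rad
Superposition: θ = Σ θ_i = -13877/5062500 rad ≈ -0.002741 rad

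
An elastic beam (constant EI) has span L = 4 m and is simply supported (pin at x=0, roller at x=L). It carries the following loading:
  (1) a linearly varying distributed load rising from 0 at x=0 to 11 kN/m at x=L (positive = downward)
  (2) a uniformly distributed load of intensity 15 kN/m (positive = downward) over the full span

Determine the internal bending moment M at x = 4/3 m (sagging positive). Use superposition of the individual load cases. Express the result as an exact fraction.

M(4/3) = 2864/81 kN·m

Load 1 — triangular load w₀=11 kN/m (0→w₀ over full span):
  M_1 = w₀Lx/6 - w₀x³/(6L) = 11·4·(4/3)/6 - 11·(4/3)³/(6·4) = 704/81 kN·m
Load 2 — uniform load w=15 kN/m over full span:
  M_2 = wx(L-x)/2 = 15·(4/3)·(4-(4/3))/2 = 80/3 kN·m
Superposition: M = Σ M_i = 2864/81 kN·m ≈ 35.358025 kN·m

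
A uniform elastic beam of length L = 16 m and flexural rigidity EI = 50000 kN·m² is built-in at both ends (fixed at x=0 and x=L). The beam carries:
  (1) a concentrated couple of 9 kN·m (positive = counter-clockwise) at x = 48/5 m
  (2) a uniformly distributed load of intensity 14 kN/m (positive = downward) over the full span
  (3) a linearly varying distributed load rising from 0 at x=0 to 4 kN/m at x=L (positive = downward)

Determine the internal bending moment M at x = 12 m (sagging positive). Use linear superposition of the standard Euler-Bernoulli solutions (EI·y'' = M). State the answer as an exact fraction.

M(12) = 1106/25 kN·m

Load 1 — applied couple M₀=9 kN·m at a=48/5 m (b=L-a=32/5):
  M_1 = R_Ax - M_A - M₀  [x>a] with R_A=81/100, M_A=72/25 = (81/100)·12 - (72/25) - 9 = -54/25 kN·m
Load 2 — uniform load w=14 kN/m over full span:
  M_2 = wLx/2 - wL²/12 - wx²/2 = 14·16·12/2 - 14·16²/12 - 14·12²/2 = 112/3 kN·m
Load 3 — triangular load w₀=4 kN/m (0→w₀ over full span):
  M_3 = 3w₀Lx/20 - w₀L²/30 - w₀x³/(6L) = 3·4·16·12/20 - 4·16²/30 - 4·12³/(6·16) = 136/15 kN·m
Superposition: M = Σ M_i = 1106/25 kN·m ≈ 44.240000 kN·m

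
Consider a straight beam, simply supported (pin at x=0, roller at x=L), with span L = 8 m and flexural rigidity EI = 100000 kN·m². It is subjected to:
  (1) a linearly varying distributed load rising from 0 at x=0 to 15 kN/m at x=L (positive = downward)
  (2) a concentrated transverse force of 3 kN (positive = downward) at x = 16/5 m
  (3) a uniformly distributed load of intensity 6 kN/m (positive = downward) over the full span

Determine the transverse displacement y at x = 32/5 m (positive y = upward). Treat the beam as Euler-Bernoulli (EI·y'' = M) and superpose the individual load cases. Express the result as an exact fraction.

y(32/5) = -44544/9765625 m

Load 1 — triangular load w₀=15 kN/m (0→w₀ over full span):
  y_1 = -w₀x(7L⁴-10L²x²+3x⁴)/(360LEI) = -15·(32/5)·(7·8⁴-10·8²·(32/5)²+3·(32/5)⁴)/(360·8·100000) = -24384/9765625 m
Load 2 — point force P=3 kN at a=16/5 m (b=L-a=24/5):
  y_2 = -Pa(L-x)(2Lx-a²-x²)/(6LEI)  [x>a] = -3·(16/5)·(8-(32/5))·(2·8·(32/5)-(16/5)²-(32/5)²)/(6·8·100000) = -64/390625 m
Load 3 — uniform load w=6 kN/m over full span:
  y_3 = -wx(L³-2Lx²+x³)/(24EI) = -6·(32/5)·(8³-2·8·(32/5)²+(32/5)³)/(24·100000) = -3712/1953125 m
Superposition: y = Σ y_i = -44544/9765625 m ≈ -0.004561 m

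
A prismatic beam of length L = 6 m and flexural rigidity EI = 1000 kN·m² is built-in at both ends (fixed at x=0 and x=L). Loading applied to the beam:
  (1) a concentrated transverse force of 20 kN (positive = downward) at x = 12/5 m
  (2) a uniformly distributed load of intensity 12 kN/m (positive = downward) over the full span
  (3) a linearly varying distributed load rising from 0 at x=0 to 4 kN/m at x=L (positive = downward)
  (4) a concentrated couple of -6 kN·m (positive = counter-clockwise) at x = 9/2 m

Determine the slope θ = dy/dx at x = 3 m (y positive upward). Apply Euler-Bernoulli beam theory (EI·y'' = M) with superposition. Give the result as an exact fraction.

θ(3) = 1197/400000 rad

Load 1 — point force P=20 kN at a=12/5 m (b=L-a=18/5):
  θ_1 = Pa²(L-x)(2bL-(3b+a)(L-x))/(2L³EI)  [x>a] = 20·(12/5)²·(6-3)·(2·(18/5)·6-(3·(18/5)+(12/5))·(6-3))/(2·6³·1000) = 9/3125 rad
Load 2 — uniform load w=12 kN/m over full span:
  θ_2 = -wx(L-x)(L-2x)/(12EI) = -12·3·(6-3)·(6-2·3)/(12·1000) = 0 rad
Load 3 — triangular load w₀=4 kN/m (0→w₀ over full span):
  θ_3 = -w₀(2x(L-x)(L-2x)(x+2L)+x²(L-x)²)/(120LEI) = -4·(2·3·(6-3)·(6-2·3)·(3+2·6)+3²·(6-3)²)/(120·6·1000) = -9/20000 rad
Load 4 — applied couple M₀=-6 kN·m at a=9/2 m (b=L-a=3/2):
  θ_4 = (R_Ax²/2 - M_Ax)/EI  [x≤a] with R_A=-9/8, M_A=-15/8 = ((-9/8)·3²/2 - (-15/8)·3)/1000 = 9/16000 rad
Superposition: θ = Σ θ_i = 1197/400000 rad ≈ 0.002992 rad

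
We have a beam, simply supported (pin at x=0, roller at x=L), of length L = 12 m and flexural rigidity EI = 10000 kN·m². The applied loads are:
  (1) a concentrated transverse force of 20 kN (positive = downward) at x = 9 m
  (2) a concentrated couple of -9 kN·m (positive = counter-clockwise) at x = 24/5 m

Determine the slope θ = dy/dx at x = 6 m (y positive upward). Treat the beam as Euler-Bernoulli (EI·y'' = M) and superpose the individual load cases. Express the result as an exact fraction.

θ(6) = -333/125000 rad

Load 1 — point force P=20 kN at a=9 m (b=L-a=3):
  θ_1 = -Pb(L²-b²-3x²)/(6LEI)  [x≤a] = -20·3·(12²-3²-3·6²)/(6·12·10000) = -9/4000 rad
Load 2 — applied couple M₀=-9 kN·m at a=24/5 m (b=L-a=36/5):
  θ_2 = (M₀x²/(2L)-M₀(x-a)+C₁)/EI  [x>a] with C₁=M₀(3b²-L²)/(6L)=-36/25 = ((-9)·6²/(2·12)-(-9)·(6-(24/5))+(-36/25))/10000 = -207/500000 rad
Superposition: θ = Σ θ_i = -333/125000 rad ≈ -0.002664 rad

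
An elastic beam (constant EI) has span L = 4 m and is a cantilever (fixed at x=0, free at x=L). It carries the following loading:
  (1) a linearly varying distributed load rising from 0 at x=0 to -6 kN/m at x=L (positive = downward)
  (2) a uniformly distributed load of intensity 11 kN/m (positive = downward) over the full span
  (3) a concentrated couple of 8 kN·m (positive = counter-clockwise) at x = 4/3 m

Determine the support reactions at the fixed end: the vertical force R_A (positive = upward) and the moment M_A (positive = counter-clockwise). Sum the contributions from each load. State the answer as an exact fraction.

R_A = 32 kN, M_A = 48 kN·m

Load 1 — triangular load w₀=-6 kN/m (0→w₀ over full span):
  R_A = w₀L/2 = (-6)·4/2 = -12 kN
  M_A = w₀L²/3 = (-6)·4²/3 = -32 kN·m
Load 2 — uniform load w=11 kN/m over full span:
  R_A = wL = 11·4 = 44 kN
  M_A = wL²/2 = 11·4²/2 = 88 kN·m
Load 3 — applied couple M₀=8 kN·m at a=4/3 m (b=L-a=8/3):
  R_A = 0 kN
  M_A = -M₀ = -8 kN·m
Superposition: R_A = 32 kN, M_A = 48 kN·m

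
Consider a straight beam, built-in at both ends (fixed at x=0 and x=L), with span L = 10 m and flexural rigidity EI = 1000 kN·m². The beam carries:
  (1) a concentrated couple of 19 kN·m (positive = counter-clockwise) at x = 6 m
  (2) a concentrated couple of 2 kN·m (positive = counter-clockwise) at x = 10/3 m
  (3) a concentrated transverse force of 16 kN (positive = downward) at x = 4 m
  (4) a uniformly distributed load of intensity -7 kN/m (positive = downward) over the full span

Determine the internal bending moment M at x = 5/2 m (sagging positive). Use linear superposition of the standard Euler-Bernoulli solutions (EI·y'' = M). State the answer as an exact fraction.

M(5/2) = -597/200 kN·m

Load 1 — applied couple M₀=19 kN·m at a=6 m (b=L-a=4):
  M_1 = R_Ax - M_A  [x≤a] with R_A=342/125, M_A=152/25 = (342/125)·(5/2) - (152/25) = 19/25 kN·m
Load 2 — applied couple M₀=2 kN·m at a=10/3 m (b=L-a=20/3):
  M_2 = R_Ax - M_A  [x≤a] with R_A=4/15, M_A=0 = (4/15)·(5/2) - 0 = 2/3 kN·m
Load 3 — point force P=16 kN at a=4 m (b=L-a=6):
  M_3 = Pb²(3a+b)x/L³ - Pab²/L²  [x≤a] = 16·6²·(3·4+6)·(5/2)/10³ - 16·4·6²/10² = 72/25 kN·m
Load 4 — uniform load w=-7 kN/m over full span:
  M_4 = wLx/2 - wL²/12 - wx²/2 = (-7)·10·(5/2)/2 - (-7)·10²/12 - (-7)·(5/2)²/2 = -175/24 kN·m
Superposition: M = Σ M_i = -597/200 kN·m ≈ -2.985000 kN·m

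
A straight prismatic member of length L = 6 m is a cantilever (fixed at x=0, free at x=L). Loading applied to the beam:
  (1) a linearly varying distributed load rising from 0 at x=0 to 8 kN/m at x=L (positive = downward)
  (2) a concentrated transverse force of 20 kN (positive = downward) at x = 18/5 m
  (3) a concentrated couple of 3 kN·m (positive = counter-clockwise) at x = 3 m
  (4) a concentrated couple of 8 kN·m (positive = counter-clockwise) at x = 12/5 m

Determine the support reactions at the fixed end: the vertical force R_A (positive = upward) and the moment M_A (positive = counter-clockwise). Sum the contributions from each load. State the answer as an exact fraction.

Load 1 — triangular load w₀=8 kN/m (0→w₀ over full span):
  R_A = w₀L/2 = 8·6/2 = 24 kN
  M_A = w₀L²/3 = 8·6²/3 = 96 kN·m
Load 2 — point force P=20 kN at a=18/5 m (b=L-a=12/5):
  R_A = P = 20 kN
  M_A = Pa = 20·(18/5) = 72 kN·m
Load 3 — applied couple M₀=3 kN·m at a=3 m (b=L-a=3):
  R_A = 0 kN
  M_A = -M₀ = -3 kN·m
Load 4 — applied couple M₀=8 kN·m at a=12/5 m (b=L-a=18/5):
  R_A = 0 kN
  M_A = -M₀ = -8 kN·m
Superposition: R_A = 44 kN, M_A = 157 kN·m

R_A = 44 kN, M_A = 157 kN·m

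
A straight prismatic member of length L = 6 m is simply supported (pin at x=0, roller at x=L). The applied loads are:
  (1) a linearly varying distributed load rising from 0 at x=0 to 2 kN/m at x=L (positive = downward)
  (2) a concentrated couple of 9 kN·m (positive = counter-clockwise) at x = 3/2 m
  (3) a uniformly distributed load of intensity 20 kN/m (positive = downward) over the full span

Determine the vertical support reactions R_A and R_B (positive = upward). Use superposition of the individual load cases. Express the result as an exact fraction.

R_A = 127/2 kN, R_B = 125/2 kN

Load 1 — triangular load w₀=2 kN/m (0→w₀ over full span):
  R_A = w₀L/6 = 2·6/6 = 2 kN
  R_B = w₀L/3 = 2·6/3 = 4 kN
Load 2 — applied couple M₀=9 kN·m at a=3/2 m (b=L-a=9/2):
  R_A = M₀/L = 9/6 = 3/2 kN
  R_B = -M₀/L = -9/6 = -3/2 kN
Load 3 — uniform load w=20 kN/m over full span:
  R_A = wL/2 = 20·6/2 = 60 kN
  R_B = wL/2 = 20·6/2 = 60 kN
Superposition: R_A = 127/2 kN, R_B = 125/2 kN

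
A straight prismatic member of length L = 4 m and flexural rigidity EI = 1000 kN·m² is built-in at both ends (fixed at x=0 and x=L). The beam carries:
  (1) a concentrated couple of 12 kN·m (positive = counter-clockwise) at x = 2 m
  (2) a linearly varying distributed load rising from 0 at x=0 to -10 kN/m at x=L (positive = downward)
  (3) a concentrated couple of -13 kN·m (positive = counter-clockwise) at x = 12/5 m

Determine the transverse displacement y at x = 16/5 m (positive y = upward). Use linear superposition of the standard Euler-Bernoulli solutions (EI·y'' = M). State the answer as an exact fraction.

Load 1 — applied couple M₀=12 kN·m at a=2 m (b=L-a=2):
  y_1 = (R_Ax³/6 - M_Ax²/2 - M₀(x-a)²/2)/EI  [x>a] with R_A=9/2, M_A=3 = ((9/2)·(16/5)³/6 - 3·(16/5)²/2 - 12·((16/5)-2)²/2)/1000 = 9/15625 m
Load 2 — triangular load w₀=-10 kN/m (0→w₀ over full span):
  y_2 = -w₀x²(L-x)²(x+2L)/(120LEI) = -(-10)·(16/5)²·(4-(16/5))²·((16/5)+2·4)/(120·4·1000) = 1792/1171875 m
Load 3 — applied couple M₀=-13 kN·m at a=12/5 m (b=L-a=8/5):
  y_3 = (R_Ax³/6 - M_Ax²/2 - M₀(x-a)²/2)/EI  [x>a] with R_A=-117/25, M_A=-104/25 = ((-117/25)·(16/5)³/6 - (-104/25)·(16/5)²/2 - (-13)·((16/5)-(12/5))²/2)/1000 = -39/390625 m
Superposition: y = Σ y_i = 94/46875 m ≈ 0.002005 m

y(16/5) = 94/46875 m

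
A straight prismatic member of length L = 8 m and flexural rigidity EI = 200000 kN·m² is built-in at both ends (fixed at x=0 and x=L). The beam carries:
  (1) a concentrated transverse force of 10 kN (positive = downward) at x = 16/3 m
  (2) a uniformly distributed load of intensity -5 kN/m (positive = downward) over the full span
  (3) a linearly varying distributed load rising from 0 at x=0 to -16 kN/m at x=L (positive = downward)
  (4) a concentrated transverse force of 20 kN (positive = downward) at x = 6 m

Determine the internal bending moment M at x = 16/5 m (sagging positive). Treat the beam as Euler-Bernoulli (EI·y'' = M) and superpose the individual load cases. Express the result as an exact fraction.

Load 1 — point force P=10 kN at a=16/3 m (b=L-a=8/3):
  M_1 = Pb²(3a+b)x/L³ - Pab²/L²  [x≤a] = 10·(8/3)²·(3·(16/3)+(8/3))·(16/5)/8³ - 10·(16/3)·(8/3)²/8² = 64/27 kN·m
Load 2 — uniform load w=-5 kN/m over full span:
  M_2 = wLx/2 - wL²/12 - wx²/2 = (-5)·8·(16/5)/2 - (-5)·8²/12 - (-5)·(16/5)²/2 = -176/15 kN·m
Load 3 — triangular load w₀=-16 kN/m (0→w₀ over full span):
  M_3 = 3w₀Lx/20 - w₀L²/30 - w₀x³/(6L) = 3·(-16)·8·(16/5)/20 - (-16)·8²/30 - (-16)·(16/5)³/(6·8) = -2048/125 kN·m
Load 4 — point force P=20 kN at a=6 m (b=L-a=2):
  M_4 = Pb²(3a+b)x/L³ - Pab²/L²  [x≤a] = 20·2²·(3·6+2)·(16/5)/8³ - 20·6·2²/8² = 5/2 kN·m
Superposition: M = Σ M_i = -156917/6750 kN·m ≈ -23.246963 kN·m

M(16/5) = -156917/6750 kN·m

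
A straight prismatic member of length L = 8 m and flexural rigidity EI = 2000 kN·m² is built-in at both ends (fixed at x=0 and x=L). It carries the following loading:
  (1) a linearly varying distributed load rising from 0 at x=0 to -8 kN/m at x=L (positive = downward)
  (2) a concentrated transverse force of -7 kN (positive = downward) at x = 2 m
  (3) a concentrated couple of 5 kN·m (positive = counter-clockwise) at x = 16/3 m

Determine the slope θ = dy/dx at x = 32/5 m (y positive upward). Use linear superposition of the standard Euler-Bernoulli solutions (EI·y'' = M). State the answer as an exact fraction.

Load 1 — triangular load w₀=-8 kN/m (0→w₀ over full span):
  θ_1 = -w₀(2x(L-x)(L-2x)(x+2L)+x²(L-x)²)/(120LEI) = -(-8)·(2·(32/5)·(8-(32/5))·(8-2·(32/5))·((32/5)+2·8)+(32/5)²·(8-(32/5))²)/(120·8·2000) = -2048/234375 rad
Load 2 — point force P=-7 kN at a=2 m (b=L-a=6):
  θ_2 = Pa²(L-x)(2bL-(3b+a)(L-x))/(2L³EI)  [x>a] = (-7)·2²·(8-(32/5))·(2·6·8-(3·6+2)·(8-(32/5)))/(2·8³·2000) = -7/5000 rad
Load 3 — applied couple M₀=5 kN·m at a=16/3 m (b=L-a=8/3):
  θ_3 = (R_Ax²/2 - M_Ax - M₀(x-a))/EI  [x>a] with R_A=5/6, M_A=5/3 = ((5/6)·(32/5)²/2 - (5/3)·(32/5) - 5·((32/5)-(16/3)))/2000 = 1/1875 rad
Superposition: θ = Σ θ_i = -6003/625000 rad ≈ -0.009605 rad

θ(32/5) = -6003/625000 rad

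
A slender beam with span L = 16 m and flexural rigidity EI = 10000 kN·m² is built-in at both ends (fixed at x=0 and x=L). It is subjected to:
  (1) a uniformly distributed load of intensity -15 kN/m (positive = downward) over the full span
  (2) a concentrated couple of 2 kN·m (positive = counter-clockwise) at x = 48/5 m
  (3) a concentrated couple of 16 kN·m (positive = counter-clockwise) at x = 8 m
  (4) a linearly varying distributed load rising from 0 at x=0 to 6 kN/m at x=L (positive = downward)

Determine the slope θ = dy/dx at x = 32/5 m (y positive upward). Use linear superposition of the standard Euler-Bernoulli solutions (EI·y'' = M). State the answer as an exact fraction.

θ(32/5) = 1496/78125 rad

Load 1 — uniform load w=-15 kN/m over full span:
  θ_1 = -wx(L-x)(L-2x)/(12EI) = -(-15)·(32/5)·(16-(32/5))·(16-2·(32/5))/(12·10000) = 384/15625 rad
Load 2 — applied couple M₀=2 kN·m at a=48/5 m (b=L-a=32/5):
  θ_2 = (R_Ax²/2 - M_Ax)/EI  [x≤a] with R_A=9/50, M_A=16/25 = ((9/50)·(32/5)²/2 - (16/25)·(32/5))/10000 = -16/390625 rad
Load 3 — applied couple M₀=16 kN·m at a=8 m (b=L-a=8):
  θ_3 = (R_Ax²/2 - M_Ax)/EI  [x≤a] with R_A=3/2, M_A=4 = ((3/2)·(32/5)²/2 - 4·(32/5))/10000 = 8/15625 rad
Load 4 — triangular load w₀=6 kN/m (0→w₀ over full span):
  θ_4 = -w₀(2x(L-x)(L-2x)(x+2L)+x²(L-x)²)/(120LEI) = -6·(2·(32/5)·(16-(32/5))·(16-2·(32/5))·((32/5)+2·16)+(32/5)²·(16-(32/5))²)/(120·16·10000) = -2304/390625 rad
Superposition: θ = Σ θ_i = 1496/78125 rad ≈ 0.019149 rad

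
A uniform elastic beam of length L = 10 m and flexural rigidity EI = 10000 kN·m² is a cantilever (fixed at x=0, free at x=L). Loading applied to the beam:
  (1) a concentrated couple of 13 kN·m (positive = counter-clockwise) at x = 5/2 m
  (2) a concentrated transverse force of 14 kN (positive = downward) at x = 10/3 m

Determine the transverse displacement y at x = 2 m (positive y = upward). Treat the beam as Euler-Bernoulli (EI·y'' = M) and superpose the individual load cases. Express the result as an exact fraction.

Load 1 — applied couple M₀=13 kN·m at a=5/2 m (b=L-a=15/2):
  y_1 = M₀x²/(2EI)  [x≤a] = 13·2²/(2·10000) = 13/5000 m
Load 2 — point force P=14 kN at a=10/3 m (b=L-a=20/3):
  y_2 = -Px²(3a-x)/(6EI)  [x≤a] = -14·2²·(3·(10/3)-2)/(6·10000) = -14/1875 m
Superposition: y = Σ y_i = -73/15000 m ≈ -0.004867 m

y(2) = -73/15000 m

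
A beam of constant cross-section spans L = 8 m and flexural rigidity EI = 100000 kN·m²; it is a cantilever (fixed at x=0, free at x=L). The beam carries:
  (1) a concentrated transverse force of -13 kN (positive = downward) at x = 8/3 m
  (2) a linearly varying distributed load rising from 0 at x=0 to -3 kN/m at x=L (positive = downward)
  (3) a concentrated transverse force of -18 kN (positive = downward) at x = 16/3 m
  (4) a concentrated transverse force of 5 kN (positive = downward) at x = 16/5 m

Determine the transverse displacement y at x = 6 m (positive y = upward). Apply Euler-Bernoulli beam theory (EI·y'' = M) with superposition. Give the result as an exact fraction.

y(6) = 7837327/405000000 m

Load 1 — point force P=-13 kN at a=8/3 m (b=L-a=16/3):
  y_1 = -Pa²(3x-a)/(6EI)  [x>a] = -(-13)·(8/3)²·(3·6-(8/3))/(6·100000) = 598/253125 m
Load 2 — triangular load w₀=-3 kN/m (0→w₀ over full span):
  y_2 = (w₀Lx³/12-w₀L²x²/6-w₀x⁵/(120L))/EI = ((-3)·8·6³/12-(-3)·8²·6²/6-(-3)·6⁵/(120·8))/100000 = 7443/1000000 m
Load 3 — point force P=-18 kN at a=16/3 m (b=L-a=8/3):
  y_3 = -Pa²(3x-a)/(6EI)  [x>a] = -(-18)·(16/3)²·(3·6-(16/3))/(6·100000) = 304/28125 m
Load 4 — point force P=5 kN at a=16/5 m (b=L-a=24/5):
  y_4 = -Pa²(3x-a)/(6EI)  [x>a] = -5·(16/5)²·(3·6-(16/5))/(6·100000) = -296/234375 m
Superposition: y = Σ y_i = 7837327/405000000 m ≈ 0.019351 m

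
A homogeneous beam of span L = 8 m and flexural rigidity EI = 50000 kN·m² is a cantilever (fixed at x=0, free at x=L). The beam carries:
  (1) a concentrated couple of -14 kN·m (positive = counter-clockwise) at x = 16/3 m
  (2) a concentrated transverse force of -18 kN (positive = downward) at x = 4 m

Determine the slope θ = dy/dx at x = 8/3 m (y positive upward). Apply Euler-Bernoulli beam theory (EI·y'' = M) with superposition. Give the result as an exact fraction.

θ(8/3) = 17/9375 rad

Load 1 — applied couple M₀=-14 kN·m at a=16/3 m (b=L-a=8/3):
  θ_1 = M₀x/EI  [x≤a] = (-14)·(8/3)/50000 = -7/9375 rad
Load 2 — point force P=-18 kN at a=4 m (b=L-a=4):
  θ_2 = -Px(2a-x)/(2EI)  [x≤a] = -(-18)·(8/3)·(2·4-(8/3))/(2·50000) = 8/3125 rad
Superposition: θ = Σ θ_i = 17/9375 rad ≈ 0.001813 rad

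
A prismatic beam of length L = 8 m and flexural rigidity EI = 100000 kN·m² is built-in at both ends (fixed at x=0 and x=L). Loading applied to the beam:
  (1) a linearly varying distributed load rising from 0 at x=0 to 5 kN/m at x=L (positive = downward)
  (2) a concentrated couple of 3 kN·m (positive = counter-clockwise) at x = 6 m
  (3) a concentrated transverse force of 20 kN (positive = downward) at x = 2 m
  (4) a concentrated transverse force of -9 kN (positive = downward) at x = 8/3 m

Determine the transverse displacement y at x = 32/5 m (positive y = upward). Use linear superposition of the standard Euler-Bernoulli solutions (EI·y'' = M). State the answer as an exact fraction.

y(32/5) = -217607/1406250000 m

Load 1 — triangular load w₀=5 kN/m (0→w₀ over full span):
  y_1 = -w₀x²(L-x)²(x+2L)/(120LEI) = -5·(32/5)²·(8-(32/5))²·((32/5)+2·8)/(120·8·100000) = -3584/29296875 m
Load 2 — applied couple M₀=3 kN·m at a=6 m (b=L-a=2):
  y_2 = (R_Ax³/6 - M_Ax²/2 - M₀(x-a)²/2)/EI  [x>a] with R_A=27/64, M_A=15/16 = ((27/64)·(32/5)³/6 - (15/16)·(32/5)²/2 - 3·((32/5)-6)²/2)/100000 = -63/6250000 m
Load 3 — point force P=20 kN at a=2 m (b=L-a=6):
  y_3 = -Pa²(L-x)²(3bL-(3b+a)(L-x))/(6L³EI)  [x>a] = -20·2²·(8-(32/5))²·(3·6·8-(3·6+2)·(8-(32/5)))/(6·8³·100000) = -7/93750 m
Load 4 — point force P=-9 kN at a=8/3 m (b=L-a=16/3):
  y_4 = -Pa²(L-x)²(3bL-(3b+a)(L-x))/(6L³EI)  [x>a] = -(-9)·(8/3)²·(8-(32/5))²·(3·(16/3)·8-(3·(16/3)+(8/3))·(8-(32/5)))/(6·8³·100000) = 184/3515625 m
Superposition: y = Σ y_i = -217607/1406250000 m ≈ -0.000155 m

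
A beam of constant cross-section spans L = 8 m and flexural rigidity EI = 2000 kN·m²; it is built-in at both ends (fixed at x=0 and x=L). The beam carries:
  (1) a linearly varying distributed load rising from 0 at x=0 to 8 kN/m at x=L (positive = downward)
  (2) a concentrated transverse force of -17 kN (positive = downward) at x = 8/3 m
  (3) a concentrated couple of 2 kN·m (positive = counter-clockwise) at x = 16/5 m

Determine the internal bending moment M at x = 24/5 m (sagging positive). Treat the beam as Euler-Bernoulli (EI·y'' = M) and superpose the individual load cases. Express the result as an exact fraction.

M(24/5) = 20384/3375 kN·m

Load 1 — triangular load w₀=8 kN/m (0→w₀ over full span):
  M_1 = 3w₀Lx/20 - w₀L²/30 - w₀x³/(6L) = 3·8·8·(24/5)/20 - 8·8²/30 - 8·(24/5)³/(6·8) = 3968/375 kN·m
Load 2 — point force P=-17 kN at a=8/3 m (b=L-a=16/3):
  M_2 = Pa²(a+3b)(L-x)/L³ - Pa²b/L²  [x>a] = (-17)·(8/3)²·((8/3)+3·(16/3))·(8-(24/5))/8³ - (-17)·(8/3)²·(16/3)/8² = -544/135 kN·m
Load 3 — applied couple M₀=2 kN·m at a=16/5 m (b=L-a=24/5):
  M_3 = R_Ax - M_A - M₀  [x>a] with R_A=9/25, M_A=6/25 = (9/25)·(24/5) - (6/25) - 2 = -64/125 kN·m
Superposition: M = Σ M_i = 20384/3375 kN·m ≈ 6.039704 kN·m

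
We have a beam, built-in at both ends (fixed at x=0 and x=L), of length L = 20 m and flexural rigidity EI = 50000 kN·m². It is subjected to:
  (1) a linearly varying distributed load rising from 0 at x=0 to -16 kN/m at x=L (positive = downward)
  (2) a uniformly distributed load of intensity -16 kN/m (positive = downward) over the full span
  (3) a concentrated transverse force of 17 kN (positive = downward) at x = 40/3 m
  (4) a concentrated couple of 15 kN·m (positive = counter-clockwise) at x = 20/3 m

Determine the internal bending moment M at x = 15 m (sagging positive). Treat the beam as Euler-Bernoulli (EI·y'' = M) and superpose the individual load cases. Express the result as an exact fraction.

Load 1 — triangular load w₀=-16 kN/m (0→w₀ over full span):
  M_1 = 3w₀Lx/20 - w₀L²/30 - w₀x³/(6L) = 3·(-16)·20·15/20 - (-16)·20²/30 - (-16)·15³/(6·20) = -170/3 kN·m
Load 2 — uniform load w=-16 kN/m over full span:
  M_2 = wLx/2 - wL²/12 - wx²/2 = (-16)·20·15/2 - (-16)·20²/12 - (-16)·15²/2 = -200/3 kN·m
Load 3 — point force P=17 kN at a=40/3 m (b=L-a=20/3):
  M_3 = Pa²(a+3b)(L-x)/L³ - Pa²b/L²  [x>a] = 17·(40/3)²·((40/3)+3·(20/3))·(20-15)/20³ - 17·(40/3)²·(20/3)/20² = 340/27 kN·m
Load 4 — applied couple M₀=15 kN·m at a=20/3 m (b=L-a=40/3):
  M_4 = R_Ax - M_A - M₀  [x>a] with R_A=1, M_A=0 = 1·15 - 0 - 15 = 0 kN·m
Superposition: M = Σ M_i = -2990/27 kN·m ≈ -110.740741 kN·m

M(15) = -2990/27 kN·m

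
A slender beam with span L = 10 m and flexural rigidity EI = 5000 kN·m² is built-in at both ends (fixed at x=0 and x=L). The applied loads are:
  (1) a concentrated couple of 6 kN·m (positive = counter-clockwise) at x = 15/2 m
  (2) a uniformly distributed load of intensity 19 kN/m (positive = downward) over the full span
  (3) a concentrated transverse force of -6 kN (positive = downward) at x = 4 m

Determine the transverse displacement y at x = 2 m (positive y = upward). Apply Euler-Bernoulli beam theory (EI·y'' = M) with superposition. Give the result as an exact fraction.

Load 1 — applied couple M₀=6 kN·m at a=15/2 m (b=L-a=5/2):
  y_1 = (R_Ax³/6 - M_Ax²/2)/EI  [x≤a] with R_A=27/40, M_A=15/8 = ((27/40)·2³/6 - (15/8)·2²/2)/5000 = -57/100000 m
Load 2 — uniform load w=19 kN/m over full span:
  y_2 = -wx²(L-x)²/(24EI) = -19·2²·(10-2)²/(24·5000) = -76/1875 m
Load 3 — point force P=-6 kN at a=4 m (b=L-a=6):
  y_3 = -Pb²x²(3aL-(3a+b)x)/(6L³EI)  [x≤a] = -(-6)·6²·2²·(3·4·10-(3·4+6)·2)/(6·10³·5000) = 189/78125 m
Superposition: y = Σ y_i = -290131/7500000 m ≈ -0.038684 m

y(2) = -290131/7500000 m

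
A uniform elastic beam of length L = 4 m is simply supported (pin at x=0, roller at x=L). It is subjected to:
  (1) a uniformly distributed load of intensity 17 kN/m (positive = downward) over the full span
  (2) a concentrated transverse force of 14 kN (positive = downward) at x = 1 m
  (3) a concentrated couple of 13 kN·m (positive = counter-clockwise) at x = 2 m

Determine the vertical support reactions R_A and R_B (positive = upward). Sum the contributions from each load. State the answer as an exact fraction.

R_A = 191/4 kN, R_B = 137/4 kN

Load 1 — uniform load w=17 kN/m over full span:
  R_A = wL/2 = 17·4/2 = 34 kN
  R_B = wL/2 = 17·4/2 = 34 kN
Load 2 — point force P=14 kN at a=1 m (b=L-a=3):
  R_A = Pb/L = 14·3/4 = 21/2 kN
  R_B = Pa/L = 14·1/4 = 7/2 kN
Load 3 — applied couple M₀=13 kN·m at a=2 m (b=L-a=2):
  R_A = M₀/L = 13/4 kN
  R_B = -M₀/L = -13/4 kN
Superposition: R_A = 191/4 kN, R_B = 137/4 kN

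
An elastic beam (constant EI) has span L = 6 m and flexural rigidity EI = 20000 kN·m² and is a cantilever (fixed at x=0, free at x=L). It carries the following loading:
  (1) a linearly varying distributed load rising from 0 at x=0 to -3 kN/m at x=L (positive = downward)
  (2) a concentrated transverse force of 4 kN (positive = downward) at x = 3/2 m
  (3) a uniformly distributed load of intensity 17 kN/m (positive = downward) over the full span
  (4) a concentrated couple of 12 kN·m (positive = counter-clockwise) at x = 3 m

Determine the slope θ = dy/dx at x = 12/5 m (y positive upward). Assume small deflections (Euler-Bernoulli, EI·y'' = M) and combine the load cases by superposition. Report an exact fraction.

θ(12/5) = -492921/25000000 rad

Load 1 — triangular load w₀=-3 kN/m (0→w₀ over full span):
  θ_1 = (w₀Lx²/4-w₀L²x/3-w₀x⁴/(24L))/EI = ((-3)·6·(12/5)²/4-(-3)·6²·(12/5)/3-(-3)·(12/5)⁴/(24·6))/20000 = 4779/1562500 rad
Load 2 — point force P=4 kN at a=3/2 m (b=L-a=9/2):
  θ_2 = -Pa²/(2EI)  [x>a] = -4·(3/2)²/(2·20000) = -9/40000 rad
Load 3 — uniform load w=17 kN/m over full span:
  θ_3 = -wx(x²-3Lx+3L²)/(6EI) = -17·(12/5)·((12/5)²-3·6·(12/5)+3·6²)/(6·20000) = -7497/312500 rad
Load 4 — applied couple M₀=12 kN·m at a=3 m (b=L-a=3):
  θ_4 = M₀x/EI  [x≤a] = 12·(12/5)/20000 = 9/6250 rad
Superposition: θ = Σ θ_i = -492921/25000000 rad ≈ -0.019717 rad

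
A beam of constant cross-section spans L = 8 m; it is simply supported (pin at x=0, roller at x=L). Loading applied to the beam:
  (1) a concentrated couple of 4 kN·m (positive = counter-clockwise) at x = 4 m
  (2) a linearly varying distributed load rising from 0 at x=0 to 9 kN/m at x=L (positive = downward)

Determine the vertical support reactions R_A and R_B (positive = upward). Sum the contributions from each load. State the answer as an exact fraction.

Load 1 — applied couple M₀=4 kN·m at a=4 m (b=L-a=4):
  R_A = M₀/L = 4/8 = 1/2 kN
  R_B = -M₀/L = -4/8 = -1/2 kN
Load 2 — triangular load w₀=9 kN/m (0→w₀ over full span):
  R_A = w₀L/6 = 9·8/6 = 12 kN
  R_B = w₀L/3 = 9·8/3 = 24 kN
Superposition: R_A = 25/2 kN, R_B = 47/2 kN

R_A = 25/2 kN, R_B = 47/2 kN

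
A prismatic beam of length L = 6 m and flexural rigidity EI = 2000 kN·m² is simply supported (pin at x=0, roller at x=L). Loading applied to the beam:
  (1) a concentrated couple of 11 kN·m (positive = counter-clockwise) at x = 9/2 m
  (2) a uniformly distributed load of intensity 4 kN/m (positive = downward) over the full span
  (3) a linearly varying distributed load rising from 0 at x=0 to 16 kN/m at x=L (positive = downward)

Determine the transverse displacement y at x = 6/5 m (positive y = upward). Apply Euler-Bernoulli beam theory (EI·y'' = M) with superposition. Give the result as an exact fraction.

Load 1 — applied couple M₀=11 kN·m at a=9/2 m (b=L-a=3/2):
  y_1 = (M₀x³/(6L)+C₁x)/EI  [x≤a] with C₁=M₀(3b²-L²)/(6L)=-143/16 = (11·(6/5)³/(6·6)+(-143/16)·(6/5))/2000 = -10197/2000000 m
Load 2 — uniform load w=4 kN/m over full span:
  y_2 = -wx(L³-2Lx²+x³)/(24EI) = -4·(6/5)·(6³-2·6·(6/5)²+(6/5)³)/(24·2000) = -1566/78125 m
Load 3 — triangular load w₀=16 kN/m (0→w₀ over full span):
  y_3 = -w₀x(7L⁴-10L²x²+3x⁴)/(360LEI) = -16·(6/5)·(7·6⁴-10·6²·(6/5)²+3·(6/5)⁴)/(360·6·2000) = -74304/1953125 m
Superposition: y = Σ y_i = -15796737/250000000 m ≈ -0.063187 m

y(6/5) = -15796737/250000000 m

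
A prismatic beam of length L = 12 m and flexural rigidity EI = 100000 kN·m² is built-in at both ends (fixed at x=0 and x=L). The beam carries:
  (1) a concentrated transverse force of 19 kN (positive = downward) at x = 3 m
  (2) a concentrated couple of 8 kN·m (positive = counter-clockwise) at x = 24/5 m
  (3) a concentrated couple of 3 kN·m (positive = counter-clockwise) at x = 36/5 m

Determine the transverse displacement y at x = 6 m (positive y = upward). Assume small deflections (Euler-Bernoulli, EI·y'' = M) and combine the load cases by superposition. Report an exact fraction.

Load 1 — point force P=19 kN at a=3 m (b=L-a=9):
  y_1 = -Pa²(L-x)²(3bL-(3b+a)(L-x))/(6L³EI)  [x>a] = -19·3²·(12-6)²·(3·9·12-(3·9+3)·(12-6))/(6·12³·100000) = -171/200000 m
Load 2 — applied couple M₀=8 kN·m at a=24/5 m (b=L-a=36/5):
  y_2 = (R_Ax³/6 - M_Ax²/2 - M₀(x-a)²/2)/EI  [x>a] with R_A=24/25, M_A=24/25 = ((24/25)·6³/6 - (24/25)·6²/2 - 8·(6-(24/5))²/2)/100000 = 9/78125 m
Load 3 — applied couple M₀=3 kN·m at a=36/5 m (b=L-a=24/5):
  y_3 = (R_Ax³/6 - M_Ax²/2)/EI  [x≤a] with R_A=9/25, M_A=24/25 = ((9/25)·6³/6 - (24/25)·6²/2)/100000 = -27/625000 m
Superposition: y = Σ y_i = -783/1000000 m ≈ -0.000783 m

y(6) = -783/1000000 m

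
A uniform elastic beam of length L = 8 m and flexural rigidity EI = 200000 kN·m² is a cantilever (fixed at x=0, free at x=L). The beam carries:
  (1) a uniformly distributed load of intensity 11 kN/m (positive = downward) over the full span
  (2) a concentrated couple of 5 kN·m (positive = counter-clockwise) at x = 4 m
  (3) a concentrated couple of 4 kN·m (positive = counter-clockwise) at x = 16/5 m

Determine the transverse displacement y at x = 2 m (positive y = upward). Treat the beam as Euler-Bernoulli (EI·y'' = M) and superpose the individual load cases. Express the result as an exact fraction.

y(2) = -9/3125 m

Load 1 — uniform load w=11 kN/m over full span:
  y_1 = -wx²(x²-4Lx+6L²)/(24EI) = -11·2²·(2²-4·8·2+6·8²)/(24·200000) = -297/100000 m
Load 2 — applied couple M₀=5 kN·m at a=4 m (b=L-a=4):
  y_2 = M₀x²/(2EI)  [x≤a] = 5·2²/(2·200000) = 1/20000 m
Load 3 — applied couple M₀=4 kN·m at a=16/5 m (b=L-a=24/5):
  y_3 = M₀x²/(2EI)  [x≤a] = 4·2²/(2·200000) = 1/25000 m
Superposition: y = Σ y_i = -9/3125 m ≈ -0.002880 m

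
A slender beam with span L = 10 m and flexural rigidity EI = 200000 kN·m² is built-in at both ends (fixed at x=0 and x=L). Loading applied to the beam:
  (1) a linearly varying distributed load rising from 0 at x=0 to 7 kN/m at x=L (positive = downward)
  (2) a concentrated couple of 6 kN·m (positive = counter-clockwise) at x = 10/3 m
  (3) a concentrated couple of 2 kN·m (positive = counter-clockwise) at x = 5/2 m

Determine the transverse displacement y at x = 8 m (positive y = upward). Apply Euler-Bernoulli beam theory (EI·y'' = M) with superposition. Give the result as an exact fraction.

Load 1 — triangular load w₀=7 kN/m (0→w₀ over full span):
  y_1 = -w₀x²(L-x)²(x+2L)/(120LEI) = -7·8²·(10-8)²·(8+2·10)/(120·10·200000) = -49/234375 m
Load 2 — applied couple M₀=6 kN·m at a=10/3 m (b=L-a=20/3):
  y_2 = (R_Ax³/6 - M_Ax²/2 - M₀(x-a)²/2)/EI  [x>a] with R_A=4/5, M_A=0 = ((4/5)·8³/6 - 0·8²/2 - 6·(8-(10/3))²/2)/200000 = 11/750000 m
Load 3 — applied couple M₀=2 kN·m at a=5/2 m (b=L-a=15/2):
  y_3 = (R_Ax³/6 - M_Ax²/2 - M₀(x-a)²/2)/EI  [x>a] with R_A=9/40, M_A=-3/8 = ((9/40)·8³/6 - (-3/8)·8²/2 - 2·(8-(5/2))²/2)/200000 = 19/4000000 m
Superposition: y = Σ y_i = -3793/20000000 m ≈ -0.000190 m

y(8) = -3793/20000000 m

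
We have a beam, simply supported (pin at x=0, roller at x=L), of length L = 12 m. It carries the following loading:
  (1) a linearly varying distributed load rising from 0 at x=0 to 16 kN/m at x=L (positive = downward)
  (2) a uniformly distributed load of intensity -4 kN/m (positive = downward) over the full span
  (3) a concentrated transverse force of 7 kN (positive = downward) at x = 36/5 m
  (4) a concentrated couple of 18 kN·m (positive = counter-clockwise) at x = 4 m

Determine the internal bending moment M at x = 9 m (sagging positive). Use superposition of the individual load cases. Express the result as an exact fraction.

Load 1 — triangular load w₀=16 kN/m (0→w₀ over full span):
  M_1 = w₀Lx/6 - w₀x³/(6L) = 16·12·9/6 - 16·9³/(6·12) = 126 kN·m
Load 2 — uniform load w=-4 kN/m over full span:
  M_2 = wx(L-x)/2 = (-4)·9·(12-9)/2 = -54 kN·m
Load 3 — point force P=7 kN at a=36/5 m (b=L-a=24/5):
  M_3 = Pa(L-x)/L  [x>a] = 7·(36/5)·(12-9)/12 = 63/5 kN·m
Load 4 — applied couple M₀=18 kN·m at a=4 m (b=L-a=8):
  M_4 = M₀x/L - M₀  [x>a] = 18·9/12 - 18 = -9/2 kN·m
Superposition: M = Σ M_i = 801/10 kN·m ≈ 80.100000 kN·m

M(9) = 801/10 kN·m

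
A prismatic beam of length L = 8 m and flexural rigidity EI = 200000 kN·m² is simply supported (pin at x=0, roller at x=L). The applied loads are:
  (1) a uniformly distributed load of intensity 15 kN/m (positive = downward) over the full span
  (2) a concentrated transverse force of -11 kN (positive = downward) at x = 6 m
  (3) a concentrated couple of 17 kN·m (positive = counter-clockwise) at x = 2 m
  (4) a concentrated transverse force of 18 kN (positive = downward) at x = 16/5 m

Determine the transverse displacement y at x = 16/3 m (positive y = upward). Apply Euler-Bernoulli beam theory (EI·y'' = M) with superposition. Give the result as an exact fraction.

y(16/3) = -407843/112500000 m

Load 1 — uniform load w=15 kN/m over full span:
  y_1 = -wx(L³-2Lx²+x³)/(24EI) = -15·(16/3)·(8³-2·8·(16/3)²+(16/3)³)/(24·200000) = -176/50625 m
Load 2 — point force P=-11 kN at a=6 m (b=L-a=2):
  y_2 = -Pbx(L²-b²-x²)/(6LEI)  [x≤a] = -(-11)·2·(16/3)·(8²-2²-(16/3)²)/(6·8·200000) = 781/2025000 m
Load 3 — applied couple M₀=17 kN·m at a=2 m (b=L-a=6):
  y_3 = (M₀x³/(6L)-M₀(x-a)²/2+C₁x)/EI  [x>a] with C₁=M₀(3b²-L²)/(6L)=187/12 = (17·(16/3)³/(6·8)-17·((16/3)-2)²/2+(187/12)·(16/3))/200000 = 1717/8100000 m
Load 4 — point force P=18 kN at a=16/5 m (b=L-a=24/5):
  y_4 = -Pa(L-x)(2Lx-a²-x²)/(6LEI)  [x>a] = -18·(16/5)·(8-(16/3))·(2·8·(16/3)-(16/5)²-(16/3)²)/(6·8·200000) = -2624/3515625 m
Superposition: y = Σ y_i = -407843/112500000 m ≈ -0.003625 m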